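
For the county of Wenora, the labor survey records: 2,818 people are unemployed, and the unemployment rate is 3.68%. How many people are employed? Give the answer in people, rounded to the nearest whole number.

Labor force = U / u = 2,818 / 0.0368 ≈ 76,576.
Employed = labor force − unemployed = 76,576 − 2,818 = 73,758.

About 73,758 are employed.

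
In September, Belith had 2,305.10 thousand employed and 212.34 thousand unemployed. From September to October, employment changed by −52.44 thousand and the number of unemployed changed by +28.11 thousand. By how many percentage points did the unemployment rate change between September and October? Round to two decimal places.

September: labor force = 2,305.10 + 212.34 = 2,517.44; u = 212.34/2,517.44 = 8.43%.
October: labor force = 2,252.66 + 240.45 = 2,493.11; u = 240.45/2,493.11 = 9.64%.
Change = 9.64% − 8.43% = +1.21 pp.

The unemployment rate changed by +1.21 percentage points.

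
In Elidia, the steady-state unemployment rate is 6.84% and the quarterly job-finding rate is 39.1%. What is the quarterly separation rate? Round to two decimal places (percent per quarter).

Separation rate ≈ 2.87% per quarter.

From u* = s/(s+f): s = u·f/(1−u).
s = 0.0684 × 39.1 / (1 − 0.0684) = 2.6744 / 0.9316 ≈ 2.87% per quarter.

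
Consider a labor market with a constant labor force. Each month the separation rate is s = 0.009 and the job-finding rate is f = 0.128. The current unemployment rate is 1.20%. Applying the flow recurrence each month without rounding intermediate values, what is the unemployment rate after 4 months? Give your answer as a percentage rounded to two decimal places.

With a fixed labor force, u_{t+1} = u_t + s·(1−u_t) − f·u_t = u_t·(1−s−f) + s.
Here 1−s−f = 0.863 and s = 0.009.
u_1 = 0.012000 × 0.863 + 0.009 = 0.019356.
u_2 = 0.019356 × 0.863 + 0.009 = 0.025704.
u_3 = 0.025704 × 0.863 + 0.009 = 0.031183.
u_4 = 0.031183 × 0.863 + 0.009 = 0.035911.

Unemployment rate after four months ≈ 3.59%.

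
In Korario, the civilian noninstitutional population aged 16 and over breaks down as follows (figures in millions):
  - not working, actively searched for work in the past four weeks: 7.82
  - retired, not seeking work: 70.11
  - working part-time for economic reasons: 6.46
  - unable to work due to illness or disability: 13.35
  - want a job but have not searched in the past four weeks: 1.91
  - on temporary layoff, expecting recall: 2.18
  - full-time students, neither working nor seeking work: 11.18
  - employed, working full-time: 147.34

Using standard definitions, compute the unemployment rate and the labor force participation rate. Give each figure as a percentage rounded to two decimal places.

Unemployment rate ≈ 6.11%; labor force participation rate ≈ 62.92%.

Employed = 6.46 + 147.34 = 153.80 million (anyone who worked, including part-time for economic reasons, counts as employed).
Unemployed = 7.82 + 2.18 = 10.00 million (jobless and actively searching, or on temporary layoff).
Labor force = 153.80 + 10.00 = 163.80 million.
Not in labor force = 70.11 + 13.35 + 1.91 + 11.18 = 96.55 million (those not working and not actively searching are outside the labor force — including those who want a job but have given up searching).
Civilian working-age population = 163.80 + 96.55 = 260.35 million.
Unemployment rate = 10.00 / 163.80 = 6.11%.
Labor force participation rate = 163.80 / 260.35 = 62.92%.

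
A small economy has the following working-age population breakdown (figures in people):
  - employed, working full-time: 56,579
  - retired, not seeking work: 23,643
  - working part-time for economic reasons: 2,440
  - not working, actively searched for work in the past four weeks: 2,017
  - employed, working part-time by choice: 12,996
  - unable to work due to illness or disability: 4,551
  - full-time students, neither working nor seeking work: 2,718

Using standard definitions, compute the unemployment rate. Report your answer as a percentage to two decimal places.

Unemployment rate ≈ 2.72%.

Employed = 56,579 + 2,440 + 12,996 = 72,015 (anyone who worked, including part-time for economic reasons, counts as employed).
Unemployed = 2,017.
Labor force = 72,015 + 2,017 = 74,032.
Unemployment rate = 2,017 / 74,032 = 2.72%.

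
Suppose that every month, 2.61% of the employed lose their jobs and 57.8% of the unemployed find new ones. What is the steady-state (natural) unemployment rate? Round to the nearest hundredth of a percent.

Steady-state unemployment rate ≈ 4.32%.

At steady state the flows balance: s·E = f·U, so U/(E+U) = s/(s+f).
u* = 2.61 / (2.61 + 57.8) = 2.61 / 60.41 = 4.32%.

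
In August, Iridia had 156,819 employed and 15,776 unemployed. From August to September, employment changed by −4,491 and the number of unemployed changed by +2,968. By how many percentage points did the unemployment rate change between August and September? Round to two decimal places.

The unemployment rate changed by +1.82 percentage points.

August: labor force = 156,819 + 15,776 = 172,595; u = 15,776/172,595 = 9.14%.
September: labor force = 152,328 + 18,744 = 171,072; u = 18,744/171,072 = 10.96%.
Change = 10.96% − 9.14% = +1.82 pp.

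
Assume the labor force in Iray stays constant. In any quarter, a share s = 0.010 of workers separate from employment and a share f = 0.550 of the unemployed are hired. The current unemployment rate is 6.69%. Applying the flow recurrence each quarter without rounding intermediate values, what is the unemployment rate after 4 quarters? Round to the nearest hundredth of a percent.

Unemployment rate after four quarters ≈ 1.97%.

With a fixed labor force, u_{t+1} = u_t + s·(1−u_t) − f·u_t = u_t·(1−s−f) + s.
Here 1−s−f = 0.440 and s = 0.010.
u_1 = 0.066900 × 0.440 + 0.010 = 0.039436.
u_2 = 0.039436 × 0.440 + 0.010 = 0.027352.
u_3 = 0.027352 × 0.440 + 0.010 = 0.022035.
u_4 = 0.022035 × 0.440 + 0.010 = 0.019695.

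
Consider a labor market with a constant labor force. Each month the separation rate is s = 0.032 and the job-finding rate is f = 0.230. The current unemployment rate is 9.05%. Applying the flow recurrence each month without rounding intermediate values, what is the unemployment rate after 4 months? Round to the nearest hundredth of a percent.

With a fixed labor force, u_{t+1} = u_t + s·(1−u_t) − f·u_t = u_t·(1−s−f) + s.
Here 1−s−f = 0.738 and s = 0.032.
u_1 = 0.090500 × 0.738 + 0.032 = 0.098789.
u_2 = 0.098789 × 0.738 + 0.032 = 0.104906.
u_3 = 0.104906 × 0.738 + 0.032 = 0.109421.
u_4 = 0.109421 × 0.738 + 0.032 = 0.112753.

Unemployment rate after four months ≈ 11.28%.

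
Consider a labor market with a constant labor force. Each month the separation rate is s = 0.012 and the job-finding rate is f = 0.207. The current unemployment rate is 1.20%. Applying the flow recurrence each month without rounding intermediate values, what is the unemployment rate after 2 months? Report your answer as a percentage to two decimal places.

Unemployment rate after two months ≈ 2.87%.

With a fixed labor force, u_{t+1} = u_t + s·(1−u_t) − f·u_t = u_t·(1−s−f) + s.
Here 1−s−f = 0.781 and s = 0.012.
u_1 = 0.012000 × 0.781 + 0.012 = 0.021372.
u_2 = 0.021372 × 0.781 + 0.012 = 0.028692.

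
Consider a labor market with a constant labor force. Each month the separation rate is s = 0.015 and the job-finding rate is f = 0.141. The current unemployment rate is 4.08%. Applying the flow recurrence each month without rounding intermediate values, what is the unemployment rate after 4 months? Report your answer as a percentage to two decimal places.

With a fixed labor force, u_{t+1} = u_t + s·(1−u_t) − f·u_t = u_t·(1−s−f) + s.
Here 1−s−f = 0.844 and s = 0.015.
u_1 = 0.040800 × 0.844 + 0.015 = 0.049435.
u_2 = 0.049435 × 0.844 + 0.015 = 0.056723.
u_3 = 0.056723 × 0.844 + 0.015 = 0.062874.
u_4 = 0.062874 × 0.844 + 0.015 = 0.068066.

Unemployment rate after four months ≈ 6.81%.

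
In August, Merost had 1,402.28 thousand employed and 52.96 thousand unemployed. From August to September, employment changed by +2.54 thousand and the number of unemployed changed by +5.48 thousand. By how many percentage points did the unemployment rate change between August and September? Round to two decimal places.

The unemployment rate changed by +0.35 percentage points.

August: labor force = 1,402.28 + 52.96 = 1,455.24; u = 52.96/1,455.24 = 3.64%.
September: labor force = 1,404.82 + 58.44 = 1,463.26; u = 58.44/1,463.26 = 3.99%.
Change = 3.99% − 3.64% = +0.35 pp.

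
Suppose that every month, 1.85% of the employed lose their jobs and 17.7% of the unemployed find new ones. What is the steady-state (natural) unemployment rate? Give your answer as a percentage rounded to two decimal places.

At steady state the flows balance: s·E = f·U, so U/(E+U) = s/(s+f).
u* = 1.85 / (1.85 + 17.7) = 1.85 / 19.55 = 9.46%.

Steady-state unemployment rate ≈ 9.46%.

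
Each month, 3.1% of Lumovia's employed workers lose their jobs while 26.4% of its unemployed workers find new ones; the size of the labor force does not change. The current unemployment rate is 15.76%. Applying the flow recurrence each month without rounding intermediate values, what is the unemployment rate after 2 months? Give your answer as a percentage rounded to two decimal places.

With a fixed labor force, u_{t+1} = u_t + s·(1−u_t) − f·u_t = u_t·(1−s−f) + s.
Here 1−s−f = 0.705 and s = 0.031.
u_1 = 0.157600 × 0.705 + 0.031 = 0.142108.
u_2 = 0.142108 × 0.705 + 0.031 = 0.131186.

Unemployment rate after two months ≈ 13.12%.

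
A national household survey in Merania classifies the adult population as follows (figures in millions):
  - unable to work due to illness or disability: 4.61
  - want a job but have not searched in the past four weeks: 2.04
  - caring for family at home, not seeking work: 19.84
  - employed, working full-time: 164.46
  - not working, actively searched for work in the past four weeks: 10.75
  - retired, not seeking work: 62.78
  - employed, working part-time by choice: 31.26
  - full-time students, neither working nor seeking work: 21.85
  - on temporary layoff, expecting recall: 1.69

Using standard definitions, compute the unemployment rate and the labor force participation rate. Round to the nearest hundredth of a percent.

Employed = 164.46 + 31.26 = 195.72 million.
Unemployed = 10.75 + 1.69 = 12.44 million (jobless and actively searching, or on temporary layoff).
Labor force = 195.72 + 12.44 = 208.16 million.
Not in labor force = 4.61 + 2.04 + 19.84 + 62.78 + 21.85 = 111.12 million (those not working and not actively searching are outside the labor force — including those who want a job but have given up searching).
Civilian working-age population = 208.16 + 111.12 = 319.28 million.
Unemployment rate = 12.44 / 208.16 = 5.98%.
Labor force participation rate = 208.16 / 319.28 = 65.20%.

Unemployment rate ≈ 5.98%; labor force participation rate ≈ 65.20%.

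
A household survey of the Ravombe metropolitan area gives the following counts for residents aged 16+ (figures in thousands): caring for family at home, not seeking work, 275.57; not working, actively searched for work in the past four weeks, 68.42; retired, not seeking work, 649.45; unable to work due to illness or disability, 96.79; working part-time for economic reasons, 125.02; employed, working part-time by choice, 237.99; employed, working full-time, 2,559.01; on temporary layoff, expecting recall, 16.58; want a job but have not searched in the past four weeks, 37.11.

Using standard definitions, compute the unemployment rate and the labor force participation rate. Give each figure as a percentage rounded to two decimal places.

Unemployment rate ≈ 2.83%; labor force participation rate ≈ 73.96%.

Employed = 125.02 + 237.99 + 2,559.01 = 2,922.02 thousand (anyone who worked, including part-time for economic reasons, counts as employed).
Unemployed = 68.42 + 16.58 = 85.00 thousand (jobless and actively searching, or on temporary layoff).
Labor force = 2,922.02 + 85.00 = 3,007.02 thousand.
Not in labor force = 275.57 + 649.45 + 96.79 + 37.11 = 1,058.92 thousand (those not working and not actively searching are outside the labor force — including those who want a job but have given up searching).
Civilian working-age population = 3,007.02 + 1,058.92 = 4,065.94 thousand.
Unemployment rate = 85.00 / 3,007.02 = 2.83%.
Labor force participation rate = 3,007.02 / 4,065.94 = 73.96%.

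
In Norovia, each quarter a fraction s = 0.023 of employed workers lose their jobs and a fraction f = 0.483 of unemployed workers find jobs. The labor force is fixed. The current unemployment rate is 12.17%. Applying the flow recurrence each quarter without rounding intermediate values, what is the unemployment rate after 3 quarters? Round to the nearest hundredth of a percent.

Unemployment rate after three quarters ≈ 5.46%.

With a fixed labor force, u_{t+1} = u_t + s·(1−u_t) − f·u_t = u_t·(1−s−f) + s.
Here 1−s−f = 0.494 and s = 0.023.
u_1 = 0.121700 × 0.494 + 0.023 = 0.083120.
u_2 = 0.083120 × 0.494 + 0.023 = 0.064061.
u_3 = 0.064061 × 0.494 + 0.023 = 0.054646.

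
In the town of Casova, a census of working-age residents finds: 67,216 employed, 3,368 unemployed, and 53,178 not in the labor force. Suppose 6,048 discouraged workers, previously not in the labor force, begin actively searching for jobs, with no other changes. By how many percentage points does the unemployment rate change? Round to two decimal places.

Initially, labor force = 67,216 + 3,368 = 70,584, so u = 3,368/70,584 = 4.77%.
After the change, unemployed and labor force both rise by 6,048 → E = 67,216, U = 9,416, labor force = 76,632.
New unemployment rate = 9,416 / 76,632 = 12.29%.
Change = 12.29% − 4.77% = +7.52 percentage points.

The unemployment rate changes by +7.52 percentage points.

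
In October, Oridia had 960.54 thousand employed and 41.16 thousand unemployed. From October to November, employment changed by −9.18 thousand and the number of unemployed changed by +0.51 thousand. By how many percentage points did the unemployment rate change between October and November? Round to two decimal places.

The unemployment rate changed by +0.09 percentage points.

October: labor force = 960.54 + 41.16 = 1,001.70; u = 41.16/1,001.70 = 4.11%.
November: labor force = 951.36 + 41.67 = 993.03; u = 41.67/993.03 = 4.20%.
Change = 4.20% − 4.11% = +0.09 pp.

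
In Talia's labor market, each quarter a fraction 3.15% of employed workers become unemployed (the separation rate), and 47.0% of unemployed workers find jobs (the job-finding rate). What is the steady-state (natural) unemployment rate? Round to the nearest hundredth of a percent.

At steady state the flows balance: s·E = f·U, so U/(E+U) = s/(s+f).
u* = 3.15 / (3.15 + 47.0) = 3.15 / 50.15 = 6.28%.

Steady-state unemployment rate ≈ 6.28%.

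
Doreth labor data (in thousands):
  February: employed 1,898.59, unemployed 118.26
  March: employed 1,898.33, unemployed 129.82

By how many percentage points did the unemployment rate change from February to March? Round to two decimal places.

The unemployment rate changed by +0.54 percentage points.

February: labor force = 1,898.59 + 118.26 = 2,016.85; u = 118.26/2,016.85 = 5.86%.
March: labor force = 1,898.33 + 129.82 = 2,028.15; u = 129.82/2,028.15 = 6.40%.
Change = 6.40% − 5.86% = +0.54 pp.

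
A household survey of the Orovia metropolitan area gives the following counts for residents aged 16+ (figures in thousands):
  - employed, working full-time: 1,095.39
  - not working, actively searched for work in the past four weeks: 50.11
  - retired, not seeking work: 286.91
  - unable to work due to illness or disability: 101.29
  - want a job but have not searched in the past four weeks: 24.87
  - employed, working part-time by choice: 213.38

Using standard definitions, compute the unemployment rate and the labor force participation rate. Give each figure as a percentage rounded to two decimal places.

Employed = 1,095.39 + 213.38 = 1,308.77 thousand.
Unemployed = 50.11 thousand.
Labor force = 1,308.77 + 50.11 = 1,358.88 thousand.
Not in labor force = 286.91 + 101.29 + 24.87 = 413.07 thousand (those not working and not actively searching are outside the labor force — including those who want a job but have given up searching).
Civilian working-age population = 1,358.88 + 413.07 = 1,771.95 thousand.
Unemployment rate = 50.11 / 1,358.88 = 3.69%.
Labor force participation rate = 1,358.88 / 1,771.95 = 76.69%.

Unemployment rate ≈ 3.69%; labor force participation rate ≈ 76.69%.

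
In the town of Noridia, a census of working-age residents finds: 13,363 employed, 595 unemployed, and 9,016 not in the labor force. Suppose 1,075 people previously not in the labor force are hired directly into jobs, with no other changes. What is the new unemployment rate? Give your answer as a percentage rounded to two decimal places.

Initially, labor force = 13,363 + 595 = 13,958, so u = 595/13,958 = 4.26%.
After the change, employed and labor force both rise by 1,075; unemployed unchanged → E = 14,438, U = 595, labor force = 15,033.
New unemployment rate = 595 / 15,033 = 3.96%.

New unemployment rate ≈ 3.96%.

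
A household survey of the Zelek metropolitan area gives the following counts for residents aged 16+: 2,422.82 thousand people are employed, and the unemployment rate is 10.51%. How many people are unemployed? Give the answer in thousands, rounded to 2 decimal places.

About 284.54 thousand are unemployed.

Let U be the number unemployed. The labor force is E + U, and U/(E+U) = 0.1051.
So U = 0.1051 × 2,422.82 / (1 − 0.1051) = 254.6384 / 0.8949 ≈ 284.54 thousand.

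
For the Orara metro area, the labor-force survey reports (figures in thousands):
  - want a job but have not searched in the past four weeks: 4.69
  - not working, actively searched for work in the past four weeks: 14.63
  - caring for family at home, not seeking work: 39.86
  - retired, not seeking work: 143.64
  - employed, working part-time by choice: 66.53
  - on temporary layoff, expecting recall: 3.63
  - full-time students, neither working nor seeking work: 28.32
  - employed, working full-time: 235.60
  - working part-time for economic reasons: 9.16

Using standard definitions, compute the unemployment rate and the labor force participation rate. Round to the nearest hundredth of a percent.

Unemployment rate ≈ 5.54%; labor force participation rate ≈ 60.35%.

Employed = 66.53 + 235.60 + 9.16 = 311.29 thousand (anyone who worked, including part-time for economic reasons, counts as employed).
Unemployed = 14.63 + 3.63 = 18.26 thousand (jobless and actively searching, or on temporary layoff).
Labor force = 311.29 + 18.26 = 329.55 thousand.
Not in labor force = 4.69 + 39.86 + 143.64 + 28.32 = 216.51 thousand (those not working and not actively searching are outside the labor force — including those who want a job but have given up searching).
Civilian working-age population = 329.55 + 216.51 = 546.06 thousand.
Unemployment rate = 18.26 / 329.55 = 5.54%.
Labor force participation rate = 329.55 / 546.06 = 60.35%.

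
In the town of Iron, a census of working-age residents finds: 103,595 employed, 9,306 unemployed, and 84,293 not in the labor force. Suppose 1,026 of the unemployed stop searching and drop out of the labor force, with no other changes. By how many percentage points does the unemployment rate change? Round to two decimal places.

Initially, labor force = 103,595 + 9,306 = 112,901, so u = 9,306/112,901 = 8.24%.
After the change, unemployed and labor force both fall by 1,026 → E = 103,595, U = 8,280, labor force = 111,875.
New unemployment rate = 8,280 / 111,875 = 7.40%.
Change = 7.40% − 8.24% = −0.84 percentage points.

The unemployment rate changes by −0.84 percentage points.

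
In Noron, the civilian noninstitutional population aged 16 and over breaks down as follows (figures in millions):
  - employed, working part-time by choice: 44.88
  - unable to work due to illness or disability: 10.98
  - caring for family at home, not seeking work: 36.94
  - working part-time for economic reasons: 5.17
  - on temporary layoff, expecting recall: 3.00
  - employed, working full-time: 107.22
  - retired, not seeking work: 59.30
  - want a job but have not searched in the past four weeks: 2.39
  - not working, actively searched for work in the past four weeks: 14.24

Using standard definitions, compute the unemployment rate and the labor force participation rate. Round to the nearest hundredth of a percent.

Unemployment rate ≈ 9.88%; labor force participation rate ≈ 61.42%.

Employed = 44.88 + 5.17 + 107.22 = 157.27 million (anyone who worked, including part-time for economic reasons, counts as employed).
Unemployed = 3.00 + 14.24 = 17.24 million (jobless and actively searching, or on temporary layoff).
Labor force = 157.27 + 17.24 = 174.51 million.
Not in labor force = 10.98 + 36.94 + 59.30 + 2.39 = 109.61 million (those not working and not actively searching are outside the labor force — including those who want a job but have given up searching).
Civilian working-age population = 174.51 + 109.61 = 284.12 million.
Unemployment rate = 17.24 / 174.51 = 9.88%.
Labor force participation rate = 174.51 / 284.12 = 61.42%.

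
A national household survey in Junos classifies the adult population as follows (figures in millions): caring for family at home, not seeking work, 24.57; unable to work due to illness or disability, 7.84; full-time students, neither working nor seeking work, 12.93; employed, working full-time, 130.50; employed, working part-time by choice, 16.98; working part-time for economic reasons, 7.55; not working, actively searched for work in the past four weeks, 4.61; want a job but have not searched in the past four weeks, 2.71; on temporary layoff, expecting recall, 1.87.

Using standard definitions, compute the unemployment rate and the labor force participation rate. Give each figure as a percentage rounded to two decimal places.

Employed = 130.50 + 16.98 + 7.55 = 155.03 million (anyone who worked, including part-time for economic reasons, counts as employed).
Unemployed = 4.61 + 1.87 = 6.48 million (jobless and actively searching, or on temporary layoff).
Labor force = 155.03 + 6.48 = 161.51 million.
Not in labor force = 24.57 + 7.84 + 12.93 + 2.71 = 48.05 million (those not working and not actively searching are outside the labor force — including those who want a job but have given up searching).
Civilian working-age population = 161.51 + 48.05 = 209.56 million.
Unemployment rate = 6.48 / 161.51 = 4.01%.
Labor force participation rate = 161.51 / 209.56 = 77.07%.

Unemployment rate ≈ 4.01%; labor force participation rate ≈ 77.07%.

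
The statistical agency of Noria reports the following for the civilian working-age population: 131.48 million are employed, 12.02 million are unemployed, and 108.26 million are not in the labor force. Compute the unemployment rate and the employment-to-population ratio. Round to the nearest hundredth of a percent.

Unemployment rate ≈ 8.38%; employment-population ratio ≈ 52.22%.

Labor force = employed + unemployed = 131.48 + 12.02 = 143.50 million.
Working-age population = 143.50 + 108.26 = 251.76 million.
Unemployment rate = 12.02 / 143.50 = 8.38%.
Employment-population ratio = 131.48 / 251.76 = 52.22%.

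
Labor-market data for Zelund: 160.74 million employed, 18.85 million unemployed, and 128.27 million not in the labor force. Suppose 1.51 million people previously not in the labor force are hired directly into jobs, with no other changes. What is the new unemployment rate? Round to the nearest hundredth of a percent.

New unemployment rate ≈ 10.41%.

Initially, labor force = 160.74 + 18.85 = 179.59 million, so u = 18.85/179.59 = 10.50%.
After the change, employed and labor force both rise by 1.51; unemployed unchanged → E = 162.25, U = 18.85, labor force = 181.10 million.
New unemployment rate = 18.85 / 181.10 = 10.41%.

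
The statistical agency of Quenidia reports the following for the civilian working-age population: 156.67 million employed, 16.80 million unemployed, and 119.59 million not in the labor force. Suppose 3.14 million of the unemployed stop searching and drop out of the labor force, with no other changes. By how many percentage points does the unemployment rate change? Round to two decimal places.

Initially, labor force = 156.67 + 16.80 = 173.47 million, so u = 16.80/173.47 = 9.68%.
After the change, unemployed and labor force both fall by 3.14 → E = 156.67, U = 13.66, labor force = 170.33 million.
New unemployment rate = 13.66 / 170.33 = 8.02%.
Change = 8.02% − 9.68% = −1.66 percentage points.

The unemployment rate changes by −1.66 percentage points.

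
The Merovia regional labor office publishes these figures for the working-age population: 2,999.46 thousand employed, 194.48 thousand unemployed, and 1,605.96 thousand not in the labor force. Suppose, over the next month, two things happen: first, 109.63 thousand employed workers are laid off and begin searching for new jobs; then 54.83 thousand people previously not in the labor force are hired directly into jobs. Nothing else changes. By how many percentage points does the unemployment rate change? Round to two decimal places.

Initially, labor force = 2,999.46 + 194.48 = 3,193.94 thousand, so u = 194.48/3,193.94 = 6.09%.
After the first change, employed falls and unemployed rises by 109.63; labor force unchanged → E = 2,889.83, U = 304.11, labor force = 3,193.94 thousand.
After the second change, employed and labor force both rise by 54.83; unemployed unchanged → E = 2,944.66, U = 304.11, labor force = 3,248.77 thousand.
New unemployment rate = 304.11 / 3,248.77 = 9.36%.
Change = 9.36% − 6.09% = +3.27 percentage points.

The unemployment rate changes by +3.27 percentage points.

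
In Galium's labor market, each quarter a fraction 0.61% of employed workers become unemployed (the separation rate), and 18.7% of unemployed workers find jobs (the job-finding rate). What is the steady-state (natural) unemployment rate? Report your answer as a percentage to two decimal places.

At steady state the flows balance: s·E = f·U, so U/(E+U) = s/(s+f).
u* = 0.61 / (0.61 + 18.7) = 0.61 / 19.31 = 3.16%.

Steady-state unemployment rate ≈ 3.16%.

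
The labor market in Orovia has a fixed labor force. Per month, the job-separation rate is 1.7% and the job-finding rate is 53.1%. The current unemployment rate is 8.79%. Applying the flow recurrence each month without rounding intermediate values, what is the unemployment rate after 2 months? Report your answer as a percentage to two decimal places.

Unemployment rate after two months ≈ 4.26%.

With a fixed labor force, u_{t+1} = u_t + s·(1−u_t) − f·u_t = u_t·(1−s−f) + s.
Here 1−s−f = 0.452 and s = 0.017.
u_1 = 0.087900 × 0.452 + 0.017 = 0.056731.
u_2 = 0.056731 × 0.452 + 0.017 = 0.042642.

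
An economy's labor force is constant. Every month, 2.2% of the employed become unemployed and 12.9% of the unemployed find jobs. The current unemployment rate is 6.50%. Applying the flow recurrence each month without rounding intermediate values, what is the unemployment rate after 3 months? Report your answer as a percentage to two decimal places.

With a fixed labor force, u_{t+1} = u_t + s·(1−u_t) − f·u_t = u_t·(1−s−f) + s.
Here 1−s−f = 0.849 and s = 0.022.
u_1 = 0.065000 × 0.849 + 0.022 = 0.077185.
u_2 = 0.077185 × 0.849 + 0.022 = 0.087530.
u_3 = 0.087530 × 0.849 + 0.022 = 0.096313.

Unemployment rate after three months ≈ 9.63%.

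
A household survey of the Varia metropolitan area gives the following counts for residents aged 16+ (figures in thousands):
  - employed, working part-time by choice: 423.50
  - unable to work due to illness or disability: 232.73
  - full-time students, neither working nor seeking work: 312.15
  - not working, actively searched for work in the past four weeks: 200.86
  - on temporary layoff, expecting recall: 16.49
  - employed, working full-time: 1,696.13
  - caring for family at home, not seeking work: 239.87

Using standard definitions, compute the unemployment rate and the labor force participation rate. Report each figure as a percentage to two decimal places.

Unemployment rate ≈ 9.30%; labor force participation rate ≈ 74.86%.

Employed = 423.50 + 1,696.13 = 2,119.63 thousand.
Unemployed = 200.86 + 16.49 = 217.35 thousand (jobless and actively searching, or on temporary layoff).
Labor force = 2,119.63 + 217.35 = 2,336.98 thousand.
Not in labor force = 232.73 + 312.15 + 239.87 = 784.75 thousand (those not working and not actively searching are outside the labor force).
Civilian working-age population = 2,336.98 + 784.75 = 3,121.73 thousand.
Unemployment rate = 217.35 / 2,336.98 = 9.30%.
Labor force participation rate = 2,336.98 / 3,121.73 = 74.86%.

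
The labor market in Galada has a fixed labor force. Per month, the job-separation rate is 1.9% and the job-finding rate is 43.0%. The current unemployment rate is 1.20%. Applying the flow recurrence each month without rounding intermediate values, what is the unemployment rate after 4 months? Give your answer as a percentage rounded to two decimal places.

Unemployment rate after four months ≈ 3.95%.

With a fixed labor force, u_{t+1} = u_t + s·(1−u_t) − f·u_t = u_t·(1−s−f) + s.
Here 1−s−f = 0.551 and s = 0.019.
u_1 = 0.012000 × 0.551 + 0.019 = 0.025612.
u_2 = 0.025612 × 0.551 + 0.019 = 0.033112.
u_3 = 0.033112 × 0.551 + 0.019 = 0.037245.
u_4 = 0.037245 × 0.551 + 0.019 = 0.039522.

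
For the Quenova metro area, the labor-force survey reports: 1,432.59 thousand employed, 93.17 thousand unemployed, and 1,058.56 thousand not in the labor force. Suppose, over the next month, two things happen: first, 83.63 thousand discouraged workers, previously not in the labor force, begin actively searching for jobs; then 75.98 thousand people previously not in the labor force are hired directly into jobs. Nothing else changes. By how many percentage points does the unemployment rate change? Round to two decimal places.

Initially, labor force = 1,432.59 + 93.17 = 1,525.76 thousand, so u = 93.17/1,525.76 = 6.11%.
After the first change, unemployed and labor force both rise by 83.63 → E = 1,432.59, U = 176.80, labor force = 1,609.39 thousand.
After the second change, employed and labor force both rise by 75.98; unemployed unchanged → E = 1,508.57, U = 176.80, labor force = 1,685.37 thousand.
New unemployment rate = 176.80 / 1,685.37 = 10.49%.
Change = 10.49% − 6.11% = +4.38 percentage points.

The unemployment rate changes by +4.38 percentage points.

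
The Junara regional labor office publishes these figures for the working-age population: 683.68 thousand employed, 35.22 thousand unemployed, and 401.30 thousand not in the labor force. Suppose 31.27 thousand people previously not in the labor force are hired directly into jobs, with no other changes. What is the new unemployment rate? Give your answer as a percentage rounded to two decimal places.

Initially, labor force = 683.68 + 35.22 = 718.90 thousand, so u = 35.22/718.90 = 4.90%.
After the change, employed and labor force both rise by 31.27; unemployed unchanged → E = 714.95, U = 35.22, labor force = 750.17 thousand.
New unemployment rate = 35.22 / 750.17 = 4.69%.

New unemployment rate ≈ 4.69%.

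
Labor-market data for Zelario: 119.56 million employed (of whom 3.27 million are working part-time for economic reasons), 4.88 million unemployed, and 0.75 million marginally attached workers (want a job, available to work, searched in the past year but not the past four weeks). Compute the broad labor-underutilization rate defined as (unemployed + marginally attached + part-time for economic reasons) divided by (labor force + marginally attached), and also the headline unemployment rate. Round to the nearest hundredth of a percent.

Labor force = 119.56 + 4.88 = 124.44 million.
Numerator = 4.88 + 0.75 + 3.27 = 8.90 million.
Denominator = 124.44 + 0.75 = 125.19 million.
Broad rate = 8.90 / 125.19 = 7.11%.
Headline unemployment rate = 4.88 / 124.44 = 3.92%.

Broad underutilization rate ≈ 7.11%; headline unemployment rate ≈ 3.92%.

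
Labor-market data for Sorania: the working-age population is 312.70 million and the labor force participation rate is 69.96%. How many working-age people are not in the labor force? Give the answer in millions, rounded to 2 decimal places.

About 93.94 million are not in the labor force.

Share not in the labor force = 1 − 0.6996 = 0.3004.
Not in labor force = 0.3004 × 312.70 ≈ 93.94 million.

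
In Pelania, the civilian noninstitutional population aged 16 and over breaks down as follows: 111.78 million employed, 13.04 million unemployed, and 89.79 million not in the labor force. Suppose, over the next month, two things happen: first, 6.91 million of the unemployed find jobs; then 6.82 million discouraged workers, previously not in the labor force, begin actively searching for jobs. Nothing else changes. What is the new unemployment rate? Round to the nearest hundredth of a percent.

Initially, labor force = 111.78 + 13.04 = 124.82 million, so u = 13.04/124.82 = 10.45%.
After the first change, unemployed falls and employed rises by 6.91; labor force unchanged → E = 118.69, U = 6.13, labor force = 124.82 million.
After the second change, unemployed and labor force both rise by 6.82 → E = 118.69, U = 12.95, labor force = 131.64 million.
New unemployment rate = 12.95 / 131.64 = 9.84%.

New unemployment rate ≈ 9.84%.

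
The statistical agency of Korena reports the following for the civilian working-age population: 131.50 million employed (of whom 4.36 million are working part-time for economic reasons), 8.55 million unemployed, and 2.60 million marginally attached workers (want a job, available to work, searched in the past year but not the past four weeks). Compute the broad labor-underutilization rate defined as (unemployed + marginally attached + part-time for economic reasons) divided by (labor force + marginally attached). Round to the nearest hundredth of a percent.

Broad underutilization rate ≈ 10.87%.

Labor force = 131.50 + 8.55 = 140.05 million.
Numerator = 8.55 + 2.60 + 4.36 = 15.51 million.
Denominator = 140.05 + 2.60 = 142.65 million.
Broad rate = 15.51 / 142.65 = 10.87%.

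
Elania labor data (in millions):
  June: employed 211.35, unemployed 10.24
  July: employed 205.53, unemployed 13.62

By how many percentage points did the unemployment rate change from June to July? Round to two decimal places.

The unemployment rate changed by +1.59 percentage points.

June: labor force = 211.35 + 10.24 = 221.59; u = 10.24/221.59 = 4.62%.
July: labor force = 205.53 + 13.62 = 219.15; u = 13.62/219.15 = 6.21%.
Change = 6.21% − 4.62% = +1.59 pp.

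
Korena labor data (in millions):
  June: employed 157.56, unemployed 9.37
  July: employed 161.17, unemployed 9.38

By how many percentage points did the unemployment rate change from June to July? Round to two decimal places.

June: labor force = 157.56 + 9.37 = 166.93; u = 9.37/166.93 = 5.61%.
July: labor force = 161.17 + 9.38 = 170.55; u = 9.38/170.55 = 5.50%.
Change = 5.50% − 5.61% = −0.11 pp.

The unemployment rate changed by −0.11 percentage points.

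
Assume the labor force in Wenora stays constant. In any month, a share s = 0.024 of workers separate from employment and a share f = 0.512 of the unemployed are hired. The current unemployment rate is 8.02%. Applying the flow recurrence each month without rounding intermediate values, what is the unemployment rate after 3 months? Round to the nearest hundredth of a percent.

Unemployment rate after three months ≈ 4.83%.

With a fixed labor force, u_{t+1} = u_t + s·(1−u_t) − f·u_t = u_t·(1−s−f) + s.
Here 1−s−f = 0.464 and s = 0.024.
u_1 = 0.080200 × 0.464 + 0.024 = 0.061213.
u_2 = 0.061213 × 0.464 + 0.024 = 0.052403.
u_3 = 0.052403 × 0.464 + 0.024 = 0.048315.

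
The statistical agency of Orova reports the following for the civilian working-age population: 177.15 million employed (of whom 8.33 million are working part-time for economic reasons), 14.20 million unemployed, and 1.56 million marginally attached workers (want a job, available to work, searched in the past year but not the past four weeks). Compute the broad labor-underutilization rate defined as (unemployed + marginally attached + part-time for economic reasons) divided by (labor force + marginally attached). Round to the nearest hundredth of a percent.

Broad underutilization rate ≈ 12.49%.

Labor force = 177.15 + 14.20 = 191.35 million.
Numerator = 14.20 + 1.56 + 8.33 = 24.09 million.
Denominator = 191.35 + 1.56 = 192.91 million.
Broad rate = 24.09 / 192.91 = 12.49%.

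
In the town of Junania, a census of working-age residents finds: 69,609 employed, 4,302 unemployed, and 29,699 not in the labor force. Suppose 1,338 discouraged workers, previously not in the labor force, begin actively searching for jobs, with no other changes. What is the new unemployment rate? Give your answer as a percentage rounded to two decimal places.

Initially, labor force = 69,609 + 4,302 = 73,911, so u = 4,302/73,911 = 5.82%.
After the change, unemployed and labor force both rise by 1,338 → E = 69,609, U = 5,640, labor force = 75,249.
New unemployment rate = 5,640 / 75,249 = 7.50%.

New unemployment rate ≈ 7.50%.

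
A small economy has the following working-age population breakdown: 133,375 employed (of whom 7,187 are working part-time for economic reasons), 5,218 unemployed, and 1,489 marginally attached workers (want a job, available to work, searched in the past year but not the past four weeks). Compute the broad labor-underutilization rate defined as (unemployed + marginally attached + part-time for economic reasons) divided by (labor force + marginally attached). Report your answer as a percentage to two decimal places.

Labor force = 133,375 + 5,218 = 138,593.
Numerator = 5,218 + 1,489 + 7,187 = 13,894.
Denominator = 138,593 + 1,489 = 140,082.
Broad rate = 13,894 / 140,082 = 9.92%.

Broad underutilization rate ≈ 9.92%.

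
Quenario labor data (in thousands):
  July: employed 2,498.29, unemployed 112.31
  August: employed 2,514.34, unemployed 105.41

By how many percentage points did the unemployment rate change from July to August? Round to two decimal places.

The unemployment rate changed by −0.28 percentage points.

July: labor force = 2,498.29 + 112.31 = 2,610.60; u = 112.31/2,610.60 = 4.30%.
August: labor force = 2,514.34 + 105.41 = 2,619.75; u = 105.41/2,619.75 = 4.02%.
Change = 4.02% − 4.30% = −0.28 pp.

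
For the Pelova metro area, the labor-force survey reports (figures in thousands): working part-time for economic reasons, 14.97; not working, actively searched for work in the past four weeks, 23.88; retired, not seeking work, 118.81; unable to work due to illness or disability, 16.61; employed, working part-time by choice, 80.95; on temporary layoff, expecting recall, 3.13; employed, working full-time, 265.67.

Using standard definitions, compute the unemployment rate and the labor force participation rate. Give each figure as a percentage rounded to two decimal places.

Employed = 14.97 + 80.95 + 265.67 = 361.59 thousand (anyone who worked, including part-time for economic reasons, counts as employed).
Unemployed = 23.88 + 3.13 = 27.01 thousand (jobless and actively searching, or on temporary layoff).
Labor force = 361.59 + 27.01 = 388.60 thousand.
Not in labor force = 118.81 + 16.61 = 135.42 thousand (those not working and not actively searching are outside the labor force).
Civilian working-age population = 388.60 + 135.42 = 524.02 thousand.
Unemployment rate = 27.01 / 388.60 = 6.95%.
Labor force participation rate = 388.60 / 524.02 = 74.16%.

Unemployment rate ≈ 6.95%; labor force participation rate ≈ 74.16%.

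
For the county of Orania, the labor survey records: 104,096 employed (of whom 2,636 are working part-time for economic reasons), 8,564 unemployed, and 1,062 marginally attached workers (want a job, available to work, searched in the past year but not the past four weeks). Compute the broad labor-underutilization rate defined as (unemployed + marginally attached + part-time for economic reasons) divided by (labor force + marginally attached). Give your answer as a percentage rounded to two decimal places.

Broad underutilization rate ≈ 10.78%.

Labor force = 104,096 + 8,564 = 112,660.
Numerator = 8,564 + 1,062 + 2,636 = 12,262.
Denominator = 112,660 + 1,062 = 113,722.
Broad rate = 12,262 / 113,722 = 10.78%.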